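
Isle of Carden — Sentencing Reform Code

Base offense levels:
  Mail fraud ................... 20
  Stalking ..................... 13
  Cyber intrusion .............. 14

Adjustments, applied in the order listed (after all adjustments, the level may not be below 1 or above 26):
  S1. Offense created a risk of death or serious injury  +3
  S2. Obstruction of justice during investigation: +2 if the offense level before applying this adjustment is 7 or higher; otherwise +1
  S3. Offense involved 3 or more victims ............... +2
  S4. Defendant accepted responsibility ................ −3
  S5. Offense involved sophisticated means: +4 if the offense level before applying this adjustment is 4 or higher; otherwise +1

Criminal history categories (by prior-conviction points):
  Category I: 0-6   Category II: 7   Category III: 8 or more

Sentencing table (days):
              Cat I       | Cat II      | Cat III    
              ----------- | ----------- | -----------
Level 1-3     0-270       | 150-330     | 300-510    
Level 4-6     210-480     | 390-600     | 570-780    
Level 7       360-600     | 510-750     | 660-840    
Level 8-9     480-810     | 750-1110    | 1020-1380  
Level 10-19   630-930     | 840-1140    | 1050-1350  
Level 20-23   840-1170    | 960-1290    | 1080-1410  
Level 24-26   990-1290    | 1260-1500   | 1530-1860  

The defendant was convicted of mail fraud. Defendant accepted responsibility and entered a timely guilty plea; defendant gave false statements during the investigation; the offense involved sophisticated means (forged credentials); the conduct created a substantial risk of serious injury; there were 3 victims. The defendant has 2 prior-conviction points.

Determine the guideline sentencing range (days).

Base offense level for mail fraud: 20.
S1 applies: 20 + 3 = 23.
S2 applies (level before this adjustment is 23 ≥ 7, so +2): 23 + 2 = 25.
S3 applies: 25 + 2 = 27.
S4 applies: 27 − 3 = 24.
S5 applies (level before this adjustment is 24 ≥ 4, so +4): 24 + 4 = 28.
Level 28 exceeds the maximum of 26; capped at 26.
Final offense level: 26.
Criminal history: 2 prior points → Category I (0-6).
Level 26 falls in the 24-26 band.
Grid: Level 24-26 × Category I = 990-1290 days.

990-1290 days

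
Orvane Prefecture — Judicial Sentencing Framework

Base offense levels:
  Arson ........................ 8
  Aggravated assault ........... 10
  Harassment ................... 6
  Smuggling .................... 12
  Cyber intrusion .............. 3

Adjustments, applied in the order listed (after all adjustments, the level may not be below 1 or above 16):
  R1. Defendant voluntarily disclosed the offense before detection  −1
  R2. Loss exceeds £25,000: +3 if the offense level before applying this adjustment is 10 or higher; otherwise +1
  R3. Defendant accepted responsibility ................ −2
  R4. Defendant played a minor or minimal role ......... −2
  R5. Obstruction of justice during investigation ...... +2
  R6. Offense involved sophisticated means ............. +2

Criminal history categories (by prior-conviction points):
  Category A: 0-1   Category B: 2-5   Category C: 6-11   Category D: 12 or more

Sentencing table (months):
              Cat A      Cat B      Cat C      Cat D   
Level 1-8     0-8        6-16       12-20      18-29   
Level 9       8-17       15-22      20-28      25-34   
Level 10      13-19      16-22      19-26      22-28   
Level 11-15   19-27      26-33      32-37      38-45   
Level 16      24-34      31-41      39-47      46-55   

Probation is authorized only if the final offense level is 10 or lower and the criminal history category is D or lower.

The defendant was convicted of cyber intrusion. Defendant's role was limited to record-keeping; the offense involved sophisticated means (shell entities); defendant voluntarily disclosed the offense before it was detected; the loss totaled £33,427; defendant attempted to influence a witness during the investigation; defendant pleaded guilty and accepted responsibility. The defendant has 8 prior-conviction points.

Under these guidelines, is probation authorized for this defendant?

Base offense level for cyber intrusion: 3.
R1 applies: 3 − 1 = 2.
R2 applies (level before this adjustment is 2 < 10, so +1): 2 + 1 = 3.
R3 applies: 3 − 2 = 1.
R4 applies: 1 − 2 = -1.
R5 applies: -1 + 2 = 1.
R6 applies: 1 + 2 = 3.
Final offense level: 3.
Criminal history: 8 prior points → Category C (6-11).
Level 3 falls in the 1-8 band.
Grid: Level 1-8 × Category C = 12-20 months.
Probation check: level 3 ≤ 10 and category C ≤ D → eligible.

Yes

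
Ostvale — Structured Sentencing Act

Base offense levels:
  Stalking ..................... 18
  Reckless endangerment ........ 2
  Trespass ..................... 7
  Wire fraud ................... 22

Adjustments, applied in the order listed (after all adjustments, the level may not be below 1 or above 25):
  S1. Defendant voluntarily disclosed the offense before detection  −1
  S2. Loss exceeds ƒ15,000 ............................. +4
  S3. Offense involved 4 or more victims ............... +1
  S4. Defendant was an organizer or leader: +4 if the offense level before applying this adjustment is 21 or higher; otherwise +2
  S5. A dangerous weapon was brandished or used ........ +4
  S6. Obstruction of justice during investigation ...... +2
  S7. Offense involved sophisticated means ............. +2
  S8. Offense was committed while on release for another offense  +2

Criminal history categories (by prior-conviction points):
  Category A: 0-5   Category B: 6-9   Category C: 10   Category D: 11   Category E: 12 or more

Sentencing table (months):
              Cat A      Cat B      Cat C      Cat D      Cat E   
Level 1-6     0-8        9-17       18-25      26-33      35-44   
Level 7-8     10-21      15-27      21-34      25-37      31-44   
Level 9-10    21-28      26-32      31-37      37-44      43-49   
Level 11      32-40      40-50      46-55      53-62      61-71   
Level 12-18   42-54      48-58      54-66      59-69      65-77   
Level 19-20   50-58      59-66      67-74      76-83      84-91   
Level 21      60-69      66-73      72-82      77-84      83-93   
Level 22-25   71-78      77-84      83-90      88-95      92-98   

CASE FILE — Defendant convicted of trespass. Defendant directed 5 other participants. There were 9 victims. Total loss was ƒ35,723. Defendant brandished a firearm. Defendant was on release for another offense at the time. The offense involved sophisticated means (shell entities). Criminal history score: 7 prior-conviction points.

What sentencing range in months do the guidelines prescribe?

Base offense level for trespass: 7.
S2 applies: 7 + 4 = 11.
S3 applies: 11 + 1 = 12.
S4 applies (level before this adjustment is 12 < 21, so +2): 12 + 2 = 14.
S5 applies: 14 + 4 = 18.
S7 applies: 18 + 2 = 20.
S8 applies: 20 + 2 = 22.
Final offense level: 22.
Criminal history: 7 prior points → Category B (6-9).
Level 22 falls in the 22-25 band.
Grid: Level 22-25 × Category B = 77-84 months.

77-84 months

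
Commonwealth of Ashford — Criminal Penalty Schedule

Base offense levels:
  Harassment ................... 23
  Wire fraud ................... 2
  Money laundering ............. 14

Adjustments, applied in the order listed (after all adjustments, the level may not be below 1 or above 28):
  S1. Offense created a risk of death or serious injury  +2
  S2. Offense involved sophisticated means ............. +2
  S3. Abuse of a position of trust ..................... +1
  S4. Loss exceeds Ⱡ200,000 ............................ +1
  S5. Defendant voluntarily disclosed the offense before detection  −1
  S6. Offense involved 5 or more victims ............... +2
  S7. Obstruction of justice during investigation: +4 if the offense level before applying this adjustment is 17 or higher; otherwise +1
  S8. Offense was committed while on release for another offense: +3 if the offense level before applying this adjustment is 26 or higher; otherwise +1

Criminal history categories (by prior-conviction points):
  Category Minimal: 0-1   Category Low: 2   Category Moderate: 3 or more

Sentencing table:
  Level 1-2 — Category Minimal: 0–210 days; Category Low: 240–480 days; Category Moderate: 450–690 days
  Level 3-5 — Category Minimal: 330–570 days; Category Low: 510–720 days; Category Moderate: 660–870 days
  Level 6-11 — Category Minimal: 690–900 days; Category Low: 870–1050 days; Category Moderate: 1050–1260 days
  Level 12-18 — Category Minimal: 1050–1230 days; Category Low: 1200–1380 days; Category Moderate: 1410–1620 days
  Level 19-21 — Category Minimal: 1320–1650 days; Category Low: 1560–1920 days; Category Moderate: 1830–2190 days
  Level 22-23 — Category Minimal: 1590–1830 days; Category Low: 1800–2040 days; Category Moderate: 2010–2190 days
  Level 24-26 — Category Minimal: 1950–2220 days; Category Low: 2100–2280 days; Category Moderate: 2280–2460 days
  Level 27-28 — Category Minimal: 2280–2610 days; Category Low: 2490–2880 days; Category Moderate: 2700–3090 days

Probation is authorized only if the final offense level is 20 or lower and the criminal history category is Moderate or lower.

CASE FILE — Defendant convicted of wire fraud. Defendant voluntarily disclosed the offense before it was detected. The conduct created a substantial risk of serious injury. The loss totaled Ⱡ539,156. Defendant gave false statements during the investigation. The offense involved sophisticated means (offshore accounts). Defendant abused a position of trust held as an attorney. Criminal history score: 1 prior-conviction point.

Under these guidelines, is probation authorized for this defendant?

Yes

Base offense level for wire fraud: 2.
S1 applies: 2 + 2 = 4.
S2 applies: 4 + 2 = 6.
S3 applies: 6 + 1 = 7.
S4 applies: 7 + 1 = 8.
S5 applies: 8 − 1 = 7.
S7 applies (level before this adjustment is 7 < 17, so +1): 7 + 1 = 8.
Final offense level: 8.
Criminal history: 1 prior point → Category Minimal (0-1).
Level 8 falls in the 6-11 band.
Grid: Level 6-11 × Category Minimal = 690-900 days.
Probation check: level 8 ≤ 20 and category Minimal ≤ Moderate → eligible.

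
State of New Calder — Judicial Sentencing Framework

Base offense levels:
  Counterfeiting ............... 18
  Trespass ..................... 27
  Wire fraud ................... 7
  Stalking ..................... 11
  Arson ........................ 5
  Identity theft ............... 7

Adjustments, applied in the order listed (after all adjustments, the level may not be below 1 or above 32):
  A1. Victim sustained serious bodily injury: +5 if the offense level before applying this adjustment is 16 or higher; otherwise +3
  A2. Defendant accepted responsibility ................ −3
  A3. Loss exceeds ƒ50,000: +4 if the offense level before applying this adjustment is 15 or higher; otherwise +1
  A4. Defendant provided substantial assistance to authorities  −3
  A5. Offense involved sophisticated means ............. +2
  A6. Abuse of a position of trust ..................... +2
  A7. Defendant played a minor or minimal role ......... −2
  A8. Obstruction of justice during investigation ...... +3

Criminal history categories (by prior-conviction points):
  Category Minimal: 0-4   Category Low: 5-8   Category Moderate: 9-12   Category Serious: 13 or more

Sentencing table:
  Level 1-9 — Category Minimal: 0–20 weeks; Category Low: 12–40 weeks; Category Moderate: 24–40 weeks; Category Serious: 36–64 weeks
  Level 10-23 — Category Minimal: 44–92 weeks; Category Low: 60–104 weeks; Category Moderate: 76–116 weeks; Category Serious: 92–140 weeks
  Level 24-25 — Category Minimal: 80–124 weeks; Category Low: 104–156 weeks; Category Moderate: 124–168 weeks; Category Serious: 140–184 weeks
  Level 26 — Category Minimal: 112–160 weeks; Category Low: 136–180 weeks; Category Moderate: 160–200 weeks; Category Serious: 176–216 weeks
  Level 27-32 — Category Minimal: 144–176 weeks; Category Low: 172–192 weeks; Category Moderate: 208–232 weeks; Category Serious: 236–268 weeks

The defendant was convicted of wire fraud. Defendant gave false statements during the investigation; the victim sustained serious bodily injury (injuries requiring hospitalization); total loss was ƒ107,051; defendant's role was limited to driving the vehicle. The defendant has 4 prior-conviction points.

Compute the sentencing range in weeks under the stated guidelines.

44-92 weeks

Base offense level for wire fraud: 7.
A1 applies (level before this adjustment is 7 < 16, so +3): 7 + 3 = 10.
A3 applies (level before this adjustment is 10 < 15, so +1): 10 + 1 = 11.
A6 does not apply.
A7 applies: 11 − 2 = 9.
A8 applies: 9 + 3 = 12.
Final offense level: 12.
Criminal history: 4 prior points → Category Minimal (0-4).
Level 12 falls in the 10-23 band.
Grid: Level 10-23 × Category Minimal = 44-92 weeks.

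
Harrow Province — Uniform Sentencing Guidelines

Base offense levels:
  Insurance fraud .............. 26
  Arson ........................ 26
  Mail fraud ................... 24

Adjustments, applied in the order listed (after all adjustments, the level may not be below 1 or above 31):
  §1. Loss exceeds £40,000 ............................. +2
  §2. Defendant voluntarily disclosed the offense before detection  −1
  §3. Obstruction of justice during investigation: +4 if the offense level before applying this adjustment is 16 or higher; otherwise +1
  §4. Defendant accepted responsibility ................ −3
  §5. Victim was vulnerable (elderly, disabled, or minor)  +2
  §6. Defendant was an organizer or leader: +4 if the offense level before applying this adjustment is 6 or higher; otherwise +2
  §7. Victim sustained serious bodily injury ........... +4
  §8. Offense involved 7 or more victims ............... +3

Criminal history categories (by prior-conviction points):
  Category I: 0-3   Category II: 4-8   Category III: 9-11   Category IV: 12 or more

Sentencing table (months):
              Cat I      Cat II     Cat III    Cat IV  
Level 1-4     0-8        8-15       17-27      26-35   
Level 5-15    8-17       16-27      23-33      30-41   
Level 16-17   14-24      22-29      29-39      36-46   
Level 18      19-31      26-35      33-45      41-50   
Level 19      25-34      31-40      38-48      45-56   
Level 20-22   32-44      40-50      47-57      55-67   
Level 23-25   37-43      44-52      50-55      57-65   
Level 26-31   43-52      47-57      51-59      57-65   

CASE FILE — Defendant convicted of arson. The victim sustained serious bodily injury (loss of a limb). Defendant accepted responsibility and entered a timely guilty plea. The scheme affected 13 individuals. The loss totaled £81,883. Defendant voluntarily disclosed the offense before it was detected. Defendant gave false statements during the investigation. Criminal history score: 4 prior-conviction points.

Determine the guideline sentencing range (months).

Base offense level for arson: 26.
§1 applies: 26 + 2 = 28.
§2 applies: 28 − 1 = 27.
§3 applies (level before this adjustment is 27 ≥ 16, so +4): 27 + 4 = 31.
§4 applies: 31 − 3 = 28.
§5 does not apply.
§6 does not apply.
§7 applies: 28 + 4 = 32.
§8 applies: 32 + 3 = 35.
Level 35 exceeds the maximum of 31; capped at 31.
Final offense level: 31.
Criminal history: 4 prior points → Category II (4-8).
Level 31 falls in the 26-31 band.
Grid: Level 26-31 × Category II = 47-57 months.

47-57 months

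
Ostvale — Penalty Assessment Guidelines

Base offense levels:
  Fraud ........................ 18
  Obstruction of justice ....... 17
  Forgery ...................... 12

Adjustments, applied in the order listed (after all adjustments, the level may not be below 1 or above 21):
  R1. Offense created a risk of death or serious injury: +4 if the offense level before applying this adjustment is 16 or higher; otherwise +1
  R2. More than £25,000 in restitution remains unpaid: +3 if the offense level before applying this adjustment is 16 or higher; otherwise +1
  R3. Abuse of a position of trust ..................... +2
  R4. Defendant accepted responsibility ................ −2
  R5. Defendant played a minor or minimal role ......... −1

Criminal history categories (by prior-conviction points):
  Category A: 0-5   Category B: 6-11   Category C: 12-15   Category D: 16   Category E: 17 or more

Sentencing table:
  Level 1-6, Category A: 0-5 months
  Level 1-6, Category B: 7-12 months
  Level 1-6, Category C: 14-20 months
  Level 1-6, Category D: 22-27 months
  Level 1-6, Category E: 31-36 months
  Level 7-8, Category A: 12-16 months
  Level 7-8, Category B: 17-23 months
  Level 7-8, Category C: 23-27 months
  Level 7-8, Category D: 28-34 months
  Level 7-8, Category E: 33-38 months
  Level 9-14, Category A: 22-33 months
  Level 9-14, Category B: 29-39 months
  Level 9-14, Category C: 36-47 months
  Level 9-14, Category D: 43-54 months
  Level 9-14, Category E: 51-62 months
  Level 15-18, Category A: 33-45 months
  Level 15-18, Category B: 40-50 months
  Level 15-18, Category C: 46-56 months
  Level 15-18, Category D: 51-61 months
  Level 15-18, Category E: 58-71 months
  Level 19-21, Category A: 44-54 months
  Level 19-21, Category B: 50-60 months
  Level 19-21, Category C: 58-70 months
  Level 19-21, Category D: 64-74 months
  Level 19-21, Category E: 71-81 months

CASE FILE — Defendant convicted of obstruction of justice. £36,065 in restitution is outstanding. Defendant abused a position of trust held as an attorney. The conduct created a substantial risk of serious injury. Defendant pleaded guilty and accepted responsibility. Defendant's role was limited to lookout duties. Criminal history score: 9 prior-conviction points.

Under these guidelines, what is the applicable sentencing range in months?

Base offense level for obstruction of justice: 17.
R1 applies (level before this adjustment is 17 ≥ 16, so +4): 17 + 4 = 21.
R2 applies (level before this adjustment is 21 ≥ 16, so +3): 21 + 3 = 24.
R3 applies: 24 + 2 = 26.
R4 applies: 26 − 2 = 24.
R5 applies: 24 − 1 = 23.
Level 23 exceeds the maximum of 21; capped at 21.
Final offense level: 21.
Criminal history: 9 prior points → Category B (6-11).
Level 21 falls in the 19-21 band.
Grid: Level 19-21 × Category B = 50-60 months.

50-60 months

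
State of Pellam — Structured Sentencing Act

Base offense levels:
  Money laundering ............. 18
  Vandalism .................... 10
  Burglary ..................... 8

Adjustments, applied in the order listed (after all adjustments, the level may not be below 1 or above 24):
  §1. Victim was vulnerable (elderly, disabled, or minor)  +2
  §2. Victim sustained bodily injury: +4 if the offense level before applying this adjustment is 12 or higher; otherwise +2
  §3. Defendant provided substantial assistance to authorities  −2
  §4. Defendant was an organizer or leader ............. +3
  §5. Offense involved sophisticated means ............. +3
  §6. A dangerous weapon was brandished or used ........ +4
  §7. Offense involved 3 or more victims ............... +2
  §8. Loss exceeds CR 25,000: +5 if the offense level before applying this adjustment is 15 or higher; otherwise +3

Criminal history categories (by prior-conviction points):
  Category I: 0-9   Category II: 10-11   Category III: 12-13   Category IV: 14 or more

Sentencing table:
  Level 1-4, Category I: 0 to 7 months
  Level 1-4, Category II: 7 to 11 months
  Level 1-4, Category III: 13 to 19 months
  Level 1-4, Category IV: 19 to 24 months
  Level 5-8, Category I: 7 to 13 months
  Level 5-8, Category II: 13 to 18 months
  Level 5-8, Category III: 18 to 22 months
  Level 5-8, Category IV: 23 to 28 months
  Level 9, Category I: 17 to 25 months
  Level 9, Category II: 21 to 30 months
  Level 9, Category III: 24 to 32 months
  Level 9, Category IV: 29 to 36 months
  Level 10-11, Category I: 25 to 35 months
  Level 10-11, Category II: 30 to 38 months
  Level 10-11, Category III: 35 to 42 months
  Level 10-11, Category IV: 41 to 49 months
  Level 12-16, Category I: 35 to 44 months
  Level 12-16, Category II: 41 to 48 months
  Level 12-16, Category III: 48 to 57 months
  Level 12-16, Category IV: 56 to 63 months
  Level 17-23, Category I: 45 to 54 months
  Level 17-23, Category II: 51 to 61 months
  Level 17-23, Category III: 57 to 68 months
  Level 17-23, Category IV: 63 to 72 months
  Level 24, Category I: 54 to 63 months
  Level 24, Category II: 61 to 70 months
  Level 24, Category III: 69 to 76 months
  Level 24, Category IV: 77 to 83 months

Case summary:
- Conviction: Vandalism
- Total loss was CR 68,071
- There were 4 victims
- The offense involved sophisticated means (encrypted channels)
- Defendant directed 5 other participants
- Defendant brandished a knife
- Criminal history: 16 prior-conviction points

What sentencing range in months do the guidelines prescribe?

Base offense level for vandalism: 10.
§1 does not apply.
§3 does not apply.
§4 applies: 10 + 3 = 13.
§5 applies: 13 + 3 = 16.
§6 applies: 16 + 4 = 20.
§7 applies: 20 + 2 = 22.
§8 applies (level before this adjustment is 22 ≥ 15, so +5): 22 + 5 = 27.
Level 27 exceeds the maximum of 24; capped at 24.
Final offense level: 24.
Criminal history: 16 prior points → Category IV (14+).
Level 24 falls in the 24 band.
Grid: Level 24 × Category IV = 77-83 months.

77-83 months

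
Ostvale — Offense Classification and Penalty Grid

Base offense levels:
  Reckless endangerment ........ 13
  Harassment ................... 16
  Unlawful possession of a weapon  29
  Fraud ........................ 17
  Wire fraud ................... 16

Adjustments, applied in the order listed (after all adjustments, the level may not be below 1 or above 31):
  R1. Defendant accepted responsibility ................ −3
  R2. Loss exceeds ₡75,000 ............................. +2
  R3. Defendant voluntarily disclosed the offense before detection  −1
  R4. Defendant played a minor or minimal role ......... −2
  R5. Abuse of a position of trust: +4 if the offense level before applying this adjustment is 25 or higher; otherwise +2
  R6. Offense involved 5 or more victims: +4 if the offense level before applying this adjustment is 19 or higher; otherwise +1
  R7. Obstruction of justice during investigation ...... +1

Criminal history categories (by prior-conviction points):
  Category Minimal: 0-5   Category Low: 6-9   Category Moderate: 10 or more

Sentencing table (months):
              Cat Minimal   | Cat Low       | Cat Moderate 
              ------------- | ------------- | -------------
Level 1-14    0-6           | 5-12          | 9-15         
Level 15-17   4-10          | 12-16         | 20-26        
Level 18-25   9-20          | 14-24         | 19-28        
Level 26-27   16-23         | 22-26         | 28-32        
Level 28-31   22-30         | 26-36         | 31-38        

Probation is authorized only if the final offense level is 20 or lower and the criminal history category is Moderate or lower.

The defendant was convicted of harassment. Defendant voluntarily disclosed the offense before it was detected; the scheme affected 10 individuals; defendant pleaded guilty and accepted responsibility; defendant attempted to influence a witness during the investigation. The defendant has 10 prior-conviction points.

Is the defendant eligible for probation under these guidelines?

Base offense level for harassment: 16.
R1 applies: 16 − 3 = 13.
R2 does not apply.
R3 applies: 13 − 1 = 12.
R4 does not apply.
R5 does not apply.
R6 applies (level before this adjustment is 12 < 19, so +1): 12 + 1 = 13.
R7 applies: 13 + 1 = 14.
Final offense level: 14.
Criminal history: 10 prior points → Category Moderate (10+).
Level 14 falls in the 1-14 band.
Grid: Level 1-14 × Category Moderate = 9-15 months.
Probation check: level 14 ≤ 20 and category Moderate ≤ Moderate → eligible.

Yes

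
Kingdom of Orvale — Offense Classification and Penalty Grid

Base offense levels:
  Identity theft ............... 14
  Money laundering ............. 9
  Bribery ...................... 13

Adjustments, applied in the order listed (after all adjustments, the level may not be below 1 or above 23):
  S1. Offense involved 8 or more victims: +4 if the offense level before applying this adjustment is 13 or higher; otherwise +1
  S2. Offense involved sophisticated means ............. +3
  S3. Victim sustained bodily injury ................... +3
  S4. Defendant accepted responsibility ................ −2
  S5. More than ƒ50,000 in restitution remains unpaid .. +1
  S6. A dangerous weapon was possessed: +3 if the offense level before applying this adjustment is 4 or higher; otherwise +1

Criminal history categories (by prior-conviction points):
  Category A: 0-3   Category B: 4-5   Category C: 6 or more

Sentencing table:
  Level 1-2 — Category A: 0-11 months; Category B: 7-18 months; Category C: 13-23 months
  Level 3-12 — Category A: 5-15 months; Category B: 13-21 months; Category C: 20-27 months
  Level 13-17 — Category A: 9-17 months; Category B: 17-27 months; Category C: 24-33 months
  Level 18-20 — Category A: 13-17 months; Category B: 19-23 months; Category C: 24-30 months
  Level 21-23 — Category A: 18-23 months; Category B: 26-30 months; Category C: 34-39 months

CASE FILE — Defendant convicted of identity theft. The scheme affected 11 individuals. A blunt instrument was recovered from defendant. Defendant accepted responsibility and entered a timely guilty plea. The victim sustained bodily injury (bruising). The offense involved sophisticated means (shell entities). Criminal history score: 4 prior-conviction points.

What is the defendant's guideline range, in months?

Base offense level for identity theft: 14.
S1 applies (level before this adjustment is 14 ≥ 13, so +4): 14 + 4 = 18.
S2 applies: 18 + 3 = 21.
S3 applies: 21 + 3 = 24.
S4 applies: 24 − 2 = 22.
S5 does not apply.
S6 applies (level before this adjustment is 22 ≥ 4, so +3): 22 + 3 = 25.
Level 25 exceeds the maximum of 23; capped at 23.
Final offense level: 23.
Criminal history: 4 prior points → Category B (4-5).
Level 23 falls in the 21-23 band.
Grid: Level 21-23 × Category B = 26-30 months.

26-30 months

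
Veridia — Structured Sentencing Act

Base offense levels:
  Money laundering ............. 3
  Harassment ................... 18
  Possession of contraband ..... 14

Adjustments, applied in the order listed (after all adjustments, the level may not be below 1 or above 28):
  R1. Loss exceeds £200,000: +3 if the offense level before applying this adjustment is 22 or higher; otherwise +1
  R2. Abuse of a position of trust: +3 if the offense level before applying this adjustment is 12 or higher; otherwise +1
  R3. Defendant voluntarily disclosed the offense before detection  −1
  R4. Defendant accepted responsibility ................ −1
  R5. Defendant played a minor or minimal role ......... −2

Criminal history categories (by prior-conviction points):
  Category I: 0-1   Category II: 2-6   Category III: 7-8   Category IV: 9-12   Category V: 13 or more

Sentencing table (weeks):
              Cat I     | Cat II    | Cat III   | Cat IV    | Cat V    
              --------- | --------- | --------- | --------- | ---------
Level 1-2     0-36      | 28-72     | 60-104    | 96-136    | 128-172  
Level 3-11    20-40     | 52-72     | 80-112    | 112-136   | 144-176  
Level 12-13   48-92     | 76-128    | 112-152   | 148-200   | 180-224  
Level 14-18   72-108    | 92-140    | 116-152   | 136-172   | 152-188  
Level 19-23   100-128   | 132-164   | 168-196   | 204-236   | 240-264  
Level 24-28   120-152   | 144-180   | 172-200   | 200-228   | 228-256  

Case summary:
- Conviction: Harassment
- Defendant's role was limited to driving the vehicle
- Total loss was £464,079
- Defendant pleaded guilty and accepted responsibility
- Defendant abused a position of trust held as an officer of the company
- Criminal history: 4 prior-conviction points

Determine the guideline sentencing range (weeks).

Base offense level for harassment: 18.
R1 applies (level before this adjustment is 18 < 22, so +1): 18 + 1 = 19.
R2 applies (level before this adjustment is 19 ≥ 12, so +3): 19 + 3 = 22.
R3 does not apply.
R4 applies: 22 − 1 = 21.
R5 applies: 21 − 2 = 19.
Final offense level: 19.
Criminal history: 4 prior points → Category II (2-6).
Level 19 falls in the 19-23 band.
Grid: Level 19-23 × Category II = 132-164 weeks.

132-164 weeks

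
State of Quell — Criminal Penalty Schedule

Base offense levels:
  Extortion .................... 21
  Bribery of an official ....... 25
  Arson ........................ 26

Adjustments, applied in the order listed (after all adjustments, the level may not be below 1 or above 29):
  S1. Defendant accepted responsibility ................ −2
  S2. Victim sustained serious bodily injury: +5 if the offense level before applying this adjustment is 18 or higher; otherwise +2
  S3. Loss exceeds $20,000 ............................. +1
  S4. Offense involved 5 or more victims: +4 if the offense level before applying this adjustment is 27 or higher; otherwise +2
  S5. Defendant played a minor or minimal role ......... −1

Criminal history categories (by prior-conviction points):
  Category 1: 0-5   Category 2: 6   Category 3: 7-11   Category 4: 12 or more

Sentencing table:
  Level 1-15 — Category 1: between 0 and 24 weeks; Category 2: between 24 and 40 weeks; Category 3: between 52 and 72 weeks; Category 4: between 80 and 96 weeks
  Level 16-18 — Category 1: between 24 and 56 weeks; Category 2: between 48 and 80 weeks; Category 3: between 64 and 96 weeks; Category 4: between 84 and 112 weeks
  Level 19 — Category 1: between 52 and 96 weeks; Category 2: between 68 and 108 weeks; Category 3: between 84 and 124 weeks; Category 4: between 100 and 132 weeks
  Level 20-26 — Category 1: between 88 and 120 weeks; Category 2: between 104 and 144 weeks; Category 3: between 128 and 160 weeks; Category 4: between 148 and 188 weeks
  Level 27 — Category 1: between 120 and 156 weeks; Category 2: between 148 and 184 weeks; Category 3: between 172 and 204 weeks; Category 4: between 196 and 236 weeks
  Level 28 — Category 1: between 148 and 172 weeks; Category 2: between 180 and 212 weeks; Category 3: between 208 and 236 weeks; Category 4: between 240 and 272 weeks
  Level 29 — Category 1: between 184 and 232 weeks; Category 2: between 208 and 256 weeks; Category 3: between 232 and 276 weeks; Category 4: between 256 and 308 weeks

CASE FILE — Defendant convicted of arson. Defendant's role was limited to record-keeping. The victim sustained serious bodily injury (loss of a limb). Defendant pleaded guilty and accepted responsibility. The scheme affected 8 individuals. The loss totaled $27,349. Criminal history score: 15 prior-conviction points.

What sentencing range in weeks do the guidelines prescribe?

Base offense level for arson: 26.
S1 applies: 26 − 2 = 24.
S2 applies (level before this adjustment is 24 ≥ 18, so +5): 24 + 5 = 29.
S3 applies: 29 + 1 = 30.
S4 applies (level before this adjustment is 30 ≥ 27, so +4): 30 + 4 = 34.
S5 applies: 34 − 1 = 33.
Level 33 exceeds the maximum of 29; capped at 29.
Final offense level: 29.
Criminal history: 15 prior points → Category 4 (12+).
Level 29 falls in the 29 band.
Grid: Level 29 × Category 4 = 256-308 weeks.

256-308 weeks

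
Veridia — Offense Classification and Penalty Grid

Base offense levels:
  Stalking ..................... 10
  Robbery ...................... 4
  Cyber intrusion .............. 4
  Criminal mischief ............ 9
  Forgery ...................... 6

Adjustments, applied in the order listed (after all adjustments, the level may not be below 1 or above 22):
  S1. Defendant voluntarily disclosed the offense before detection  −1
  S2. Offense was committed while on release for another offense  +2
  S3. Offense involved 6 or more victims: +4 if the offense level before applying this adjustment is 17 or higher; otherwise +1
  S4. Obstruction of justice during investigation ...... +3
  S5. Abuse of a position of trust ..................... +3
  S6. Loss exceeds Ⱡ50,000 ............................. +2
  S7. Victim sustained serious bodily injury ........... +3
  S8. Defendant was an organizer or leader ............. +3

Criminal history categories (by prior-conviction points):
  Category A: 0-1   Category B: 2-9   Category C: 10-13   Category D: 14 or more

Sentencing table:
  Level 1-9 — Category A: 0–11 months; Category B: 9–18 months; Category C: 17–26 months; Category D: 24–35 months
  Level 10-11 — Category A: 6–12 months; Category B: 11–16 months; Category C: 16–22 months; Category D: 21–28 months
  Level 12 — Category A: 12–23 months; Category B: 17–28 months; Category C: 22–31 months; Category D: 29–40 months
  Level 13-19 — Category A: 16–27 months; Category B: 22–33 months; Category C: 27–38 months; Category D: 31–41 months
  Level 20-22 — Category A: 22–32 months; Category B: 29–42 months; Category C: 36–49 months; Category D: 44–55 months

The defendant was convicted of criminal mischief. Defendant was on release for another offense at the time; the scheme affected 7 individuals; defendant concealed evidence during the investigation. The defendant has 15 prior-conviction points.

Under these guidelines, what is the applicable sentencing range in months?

Base offense level for criminal mischief: 9.
S2 applies: 9 + 2 = 11.
S3 applies (level before this adjustment is 11 < 17, so +1): 11 + 1 = 12.
S4 applies: 12 + 3 = 15.
S6 does not apply.
S8 does not apply.
Final offense level: 15.
Criminal history: 15 prior points → Category D (14+).
Level 15 falls in the 13-19 band.
Grid: Level 13-19 × Category D = 31-41 months.

31-41 months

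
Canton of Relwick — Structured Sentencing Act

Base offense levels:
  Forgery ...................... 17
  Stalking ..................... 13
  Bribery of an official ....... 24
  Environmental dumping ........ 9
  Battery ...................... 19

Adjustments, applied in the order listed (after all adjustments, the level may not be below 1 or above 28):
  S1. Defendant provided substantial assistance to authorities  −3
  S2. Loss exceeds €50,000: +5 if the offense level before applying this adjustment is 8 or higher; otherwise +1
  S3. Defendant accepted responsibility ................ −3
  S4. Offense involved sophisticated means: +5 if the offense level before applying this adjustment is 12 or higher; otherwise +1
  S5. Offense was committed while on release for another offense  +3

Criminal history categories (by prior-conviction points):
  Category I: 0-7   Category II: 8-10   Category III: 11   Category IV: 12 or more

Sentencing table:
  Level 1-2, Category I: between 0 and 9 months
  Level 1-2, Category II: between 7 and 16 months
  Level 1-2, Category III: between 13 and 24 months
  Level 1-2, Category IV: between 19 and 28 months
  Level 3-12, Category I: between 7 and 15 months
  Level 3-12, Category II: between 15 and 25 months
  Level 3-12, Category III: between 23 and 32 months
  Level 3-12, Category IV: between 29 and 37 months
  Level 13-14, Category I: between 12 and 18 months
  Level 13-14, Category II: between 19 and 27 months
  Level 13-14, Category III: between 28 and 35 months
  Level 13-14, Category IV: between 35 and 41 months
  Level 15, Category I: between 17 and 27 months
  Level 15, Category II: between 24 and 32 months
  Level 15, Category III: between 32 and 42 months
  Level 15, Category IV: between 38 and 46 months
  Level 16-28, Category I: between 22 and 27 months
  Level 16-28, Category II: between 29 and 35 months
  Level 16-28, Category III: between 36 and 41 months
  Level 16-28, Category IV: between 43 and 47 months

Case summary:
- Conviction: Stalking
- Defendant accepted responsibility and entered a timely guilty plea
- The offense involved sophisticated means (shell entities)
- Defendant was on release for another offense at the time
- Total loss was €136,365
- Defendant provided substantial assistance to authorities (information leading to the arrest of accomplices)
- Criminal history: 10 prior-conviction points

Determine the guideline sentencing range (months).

29-35 months

Base offense level for stalking: 13.
S1 applies: 13 − 3 = 10.
S2 applies (level before this adjustment is 10 ≥ 8, so +5): 10 + 5 = 15.
S3 applies: 15 − 3 = 12.
S4 applies (level before this adjustment is 12 ≥ 12, so +5): 12 + 5 = 17.
S5 applies: 17 + 3 = 20.
Final offense level: 20.
Criminal history: 10 prior points → Category II (8-10).
Level 20 falls in the 16-28 band.
Grid: Level 16-28 × Category II = 29-35 months.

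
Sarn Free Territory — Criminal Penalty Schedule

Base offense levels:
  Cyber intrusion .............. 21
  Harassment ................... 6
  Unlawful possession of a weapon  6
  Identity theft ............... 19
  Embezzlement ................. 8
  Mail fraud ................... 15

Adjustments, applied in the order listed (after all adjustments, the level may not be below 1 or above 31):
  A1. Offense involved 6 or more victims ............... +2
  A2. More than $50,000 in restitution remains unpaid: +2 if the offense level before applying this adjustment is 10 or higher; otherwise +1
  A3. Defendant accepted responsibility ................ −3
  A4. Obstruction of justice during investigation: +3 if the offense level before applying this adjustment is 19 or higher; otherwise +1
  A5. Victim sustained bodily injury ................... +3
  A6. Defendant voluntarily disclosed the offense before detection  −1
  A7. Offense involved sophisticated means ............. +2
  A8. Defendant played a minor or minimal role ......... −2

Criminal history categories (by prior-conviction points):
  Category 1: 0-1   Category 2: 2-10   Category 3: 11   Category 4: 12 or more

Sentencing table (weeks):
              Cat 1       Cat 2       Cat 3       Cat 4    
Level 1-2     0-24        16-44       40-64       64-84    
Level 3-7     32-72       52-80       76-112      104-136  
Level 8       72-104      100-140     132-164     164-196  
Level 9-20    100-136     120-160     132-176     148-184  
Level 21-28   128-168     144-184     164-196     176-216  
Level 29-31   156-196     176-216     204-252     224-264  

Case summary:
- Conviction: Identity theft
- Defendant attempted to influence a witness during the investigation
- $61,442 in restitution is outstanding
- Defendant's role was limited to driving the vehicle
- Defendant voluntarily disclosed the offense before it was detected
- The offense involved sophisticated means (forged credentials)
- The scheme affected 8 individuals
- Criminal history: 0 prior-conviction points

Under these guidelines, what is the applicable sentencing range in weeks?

128-168 weeks

Base offense level for identity theft: 19.
A1 applies: 19 + 2 = 21.
A2 applies (level before this adjustment is 21 ≥ 10, so +2): 21 + 2 = 23.
A4 applies (level before this adjustment is 23 ≥ 19, so +3): 23 + 3 = 26.
A6 applies: 26 − 1 = 25.
A7 applies: 25 + 2 = 27.
A8 applies: 27 − 2 = 25.
Final offense level: 25.
Criminal history: 0 prior points → Category 1 (0-1).
Level 25 falls in the 21-28 band.
Grid: Level 21-28 × Category 1 = 128-168 weeks.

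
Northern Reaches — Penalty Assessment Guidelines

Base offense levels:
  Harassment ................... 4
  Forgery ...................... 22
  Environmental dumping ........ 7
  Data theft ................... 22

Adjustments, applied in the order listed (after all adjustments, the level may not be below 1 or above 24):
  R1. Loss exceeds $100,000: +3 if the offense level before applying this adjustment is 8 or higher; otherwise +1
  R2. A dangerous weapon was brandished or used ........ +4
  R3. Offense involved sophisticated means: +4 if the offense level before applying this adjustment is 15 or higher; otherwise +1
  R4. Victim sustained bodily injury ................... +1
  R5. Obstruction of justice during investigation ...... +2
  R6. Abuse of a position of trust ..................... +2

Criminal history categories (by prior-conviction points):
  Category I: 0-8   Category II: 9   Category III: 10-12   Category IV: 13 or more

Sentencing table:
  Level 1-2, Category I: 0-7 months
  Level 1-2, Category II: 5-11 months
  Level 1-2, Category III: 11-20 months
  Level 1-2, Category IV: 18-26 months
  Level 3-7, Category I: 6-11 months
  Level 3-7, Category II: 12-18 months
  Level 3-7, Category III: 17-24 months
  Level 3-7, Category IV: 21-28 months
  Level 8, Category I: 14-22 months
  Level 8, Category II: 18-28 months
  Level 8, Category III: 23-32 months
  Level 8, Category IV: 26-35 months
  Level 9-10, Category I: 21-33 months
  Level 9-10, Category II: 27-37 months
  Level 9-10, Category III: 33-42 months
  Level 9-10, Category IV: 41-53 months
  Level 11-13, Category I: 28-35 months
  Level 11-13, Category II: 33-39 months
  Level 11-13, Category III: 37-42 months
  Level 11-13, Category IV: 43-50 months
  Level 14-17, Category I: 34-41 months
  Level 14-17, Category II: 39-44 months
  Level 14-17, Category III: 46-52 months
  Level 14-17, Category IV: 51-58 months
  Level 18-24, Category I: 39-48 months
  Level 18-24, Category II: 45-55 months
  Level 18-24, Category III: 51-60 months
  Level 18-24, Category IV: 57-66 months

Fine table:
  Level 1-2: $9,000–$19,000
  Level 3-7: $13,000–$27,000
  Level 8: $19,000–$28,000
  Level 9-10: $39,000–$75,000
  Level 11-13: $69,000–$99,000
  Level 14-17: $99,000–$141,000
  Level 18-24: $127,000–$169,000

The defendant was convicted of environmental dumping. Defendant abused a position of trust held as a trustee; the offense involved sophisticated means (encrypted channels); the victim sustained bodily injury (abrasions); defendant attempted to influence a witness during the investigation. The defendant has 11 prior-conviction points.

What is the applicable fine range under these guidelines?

Base offense level for environmental dumping: 7.
R2 does not apply.
R3 applies (level before this adjustment is 7 < 15, so +1): 7 + 1 = 8.
R4 applies: 8 + 1 = 9.
R5 applies: 9 + 2 = 11.
R6 applies: 11 + 2 = 13.
Final offense level: 13.
Level 13 falls in the 11-13 band.
Fine table: Level 11-13 → $69,000–$99,000.

$69,000–$99,000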